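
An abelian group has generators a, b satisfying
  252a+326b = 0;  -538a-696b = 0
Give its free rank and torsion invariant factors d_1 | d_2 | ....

rank_ℚ(R)=2; free=2−2=0
SNF(R) diag = [2, 2] → torsion [2, 2]

Answer: M ≅ ℤ/2 ⊕ ℤ/2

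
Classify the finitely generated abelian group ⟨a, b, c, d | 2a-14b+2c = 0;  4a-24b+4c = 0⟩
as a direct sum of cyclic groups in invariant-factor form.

Answer: M ≅ ℤ^2 ⊕ ℤ/2 ⊕ ℤ/4

Derivation:
rank_ℚ(R)=2; free=4−2=2
SNF(R) diag = [2, 4] → torsion [2, 4]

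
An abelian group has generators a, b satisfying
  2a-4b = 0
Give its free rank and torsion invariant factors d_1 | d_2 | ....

Answer: M ≅ ℤ^1 ⊕ ℤ/2

Derivation:
rank_ℚ(R)=1; free=2−1=1
SNF(R) diag = [2] → torsion [2]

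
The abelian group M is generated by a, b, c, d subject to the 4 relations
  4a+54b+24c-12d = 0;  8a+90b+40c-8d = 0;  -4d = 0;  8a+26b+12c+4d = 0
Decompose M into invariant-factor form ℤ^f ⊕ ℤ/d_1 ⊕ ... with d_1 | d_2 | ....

rank_ℚ(R)=4; free=4−4=0
SNF(R) diag = [2, 4, 4, 4] → torsion [2, 4, 4, 4]

Answer: M ≅ ℤ/2 ⊕ ℤ/4 ⊕ ℤ/4 ⊕ ℤ/4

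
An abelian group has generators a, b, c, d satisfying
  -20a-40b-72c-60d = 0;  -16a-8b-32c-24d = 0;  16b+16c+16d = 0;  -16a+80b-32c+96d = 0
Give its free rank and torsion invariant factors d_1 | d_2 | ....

Answer: M ≅ ℤ/4 ⊕ ℤ/8 ⊕ ℤ/16 ⊕ ℤ/32

Derivation:
rank_ℚ(R)=4; free=4−4=0
SNF(R) diag = [4, 8, 16, 32] → torsion [4, 8, 16, 32]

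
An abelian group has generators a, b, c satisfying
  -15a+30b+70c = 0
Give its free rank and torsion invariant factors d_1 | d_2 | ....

rank_ℚ(R)=1; free=3−1=2
SNF(R) diag = [5] → torsion [5]

Answer: M ≅ ℤ^2 ⊕ ℤ/5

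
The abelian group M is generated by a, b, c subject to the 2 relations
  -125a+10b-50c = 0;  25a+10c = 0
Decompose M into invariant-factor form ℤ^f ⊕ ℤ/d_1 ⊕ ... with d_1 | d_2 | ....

rank_ℚ(R)=2; free=3−2=1
SNF(R) diag = [5, 10] → torsion [5, 10]

Answer: M ≅ ℤ^1 ⊕ ℤ/5 ⊕ ℤ/10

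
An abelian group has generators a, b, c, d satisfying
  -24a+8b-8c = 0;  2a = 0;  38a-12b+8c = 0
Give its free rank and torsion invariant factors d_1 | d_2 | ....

rank_ℚ(R)=3; free=4−3=1
SNF(R) diag = [2, 4, 8] → torsion [2, 4, 8]

Answer: M ≅ ℤ^1 ⊕ ℤ/2 ⊕ ℤ/4 ⊕ ℤ/8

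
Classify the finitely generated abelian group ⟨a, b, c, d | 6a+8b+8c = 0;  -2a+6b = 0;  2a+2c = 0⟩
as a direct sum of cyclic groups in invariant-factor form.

rank_ℚ(R)=3; free=4−3=1
SNF(R) diag = [2, 2, 2] → torsion [2, 2, 2]

Answer: M ≅ ℤ^1 ⊕ ℤ/2 ⊕ ℤ/2 ⊕ ℤ/2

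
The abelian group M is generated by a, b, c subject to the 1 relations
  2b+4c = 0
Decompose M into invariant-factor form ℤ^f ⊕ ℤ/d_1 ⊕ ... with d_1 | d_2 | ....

Answer: M ≅ ℤ^2 ⊕ ℤ/2

Derivation:
rank_ℚ(R)=1; free=3−1=2
SNF(R) diag = [2] → torsion [2]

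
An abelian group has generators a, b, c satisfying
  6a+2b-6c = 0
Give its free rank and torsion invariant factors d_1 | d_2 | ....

rank_ℚ(R)=1; free=3−1=2
SNF(R) diag = [2] → torsion [2]

Answer: M ≅ ℤ^2 ⊕ ℤ/2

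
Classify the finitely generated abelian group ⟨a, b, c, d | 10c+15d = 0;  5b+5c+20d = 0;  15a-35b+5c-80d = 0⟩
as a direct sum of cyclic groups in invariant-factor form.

Answer: M ≅ ℤ^1 ⊕ ℤ/5 ⊕ ℤ/5 ⊕ ℤ/15

Derivation:
rank_ℚ(R)=3; free=4−3=1
SNF(R) diag = [5, 5, 15] → torsion [5, 5, 15]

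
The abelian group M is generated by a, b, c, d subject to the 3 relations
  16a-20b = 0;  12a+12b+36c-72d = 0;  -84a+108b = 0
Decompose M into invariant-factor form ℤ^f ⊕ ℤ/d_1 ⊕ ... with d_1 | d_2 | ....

rank_ℚ(R)=3; free=4−3=1
SNF(R) diag = [4, 12, 36] → torsion [4, 12, 36]

Answer: M ≅ ℤ^1 ⊕ ℤ/4 ⊕ ℤ/12 ⊕ ℤ/36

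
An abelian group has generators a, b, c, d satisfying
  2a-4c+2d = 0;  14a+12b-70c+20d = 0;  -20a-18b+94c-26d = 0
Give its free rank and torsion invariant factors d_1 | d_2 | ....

Answer: M ≅ ℤ^1 ⊕ ℤ/2 ⊕ ℤ/6 ⊕ ℤ/6

Derivation:
rank_ℚ(R)=3; free=4−3=1
SNF(R) diag = [2, 6, 6] → torsion [2, 6, 6]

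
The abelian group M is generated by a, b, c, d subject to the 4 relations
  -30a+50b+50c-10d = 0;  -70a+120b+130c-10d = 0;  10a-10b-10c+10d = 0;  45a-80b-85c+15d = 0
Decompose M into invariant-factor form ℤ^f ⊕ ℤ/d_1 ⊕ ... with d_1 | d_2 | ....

Answer: M ≅ ℤ/5 ⊕ ℤ/10 ⊕ ℤ/20 ⊕ ℤ/20

Derivation:
rank_ℚ(R)=4; free=4−4=0
SNF(R) diag = [5, 10, 20, 20] → torsion [5, 10, 20, 20]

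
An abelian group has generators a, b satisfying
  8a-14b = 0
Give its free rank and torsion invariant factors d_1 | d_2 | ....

rank_ℚ(R)=1; free=2−1=1
SNF(R) diag = [2] → torsion [2]

Answer: M ≅ ℤ^1 ⊕ ℤ/2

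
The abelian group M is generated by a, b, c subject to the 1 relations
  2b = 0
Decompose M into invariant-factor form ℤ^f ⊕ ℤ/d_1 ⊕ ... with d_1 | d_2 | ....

Answer: M ≅ ℤ^2 ⊕ ℤ/2

Derivation:
rank_ℚ(R)=1; free=3−1=2
SNF(R) diag = [2] → torsion [2]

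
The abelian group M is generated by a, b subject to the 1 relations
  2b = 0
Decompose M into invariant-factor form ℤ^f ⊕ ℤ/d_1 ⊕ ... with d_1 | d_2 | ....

Answer: M ≅ ℤ^1 ⊕ ℤ/2

Derivation:
rank_ℚ(R)=1; free=2−1=1
SNF(R) diag = [2] → torsion [2]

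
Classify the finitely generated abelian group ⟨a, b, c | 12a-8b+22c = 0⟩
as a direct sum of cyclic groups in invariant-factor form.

rank_ℚ(R)=1; free=3−1=2
SNF(R) diag = [2] → torsion [2]

Answer: M ≅ ℤ^2 ⊕ ℤ/2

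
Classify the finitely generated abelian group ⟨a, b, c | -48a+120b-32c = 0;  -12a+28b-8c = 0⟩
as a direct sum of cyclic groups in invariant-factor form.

rank_ℚ(R)=2; free=3−2=1
SNF(R) diag = [4, 8] → torsion [4, 8]

Answer: M ≅ ℤ^1 ⊕ ℤ/4 ⊕ ℤ/8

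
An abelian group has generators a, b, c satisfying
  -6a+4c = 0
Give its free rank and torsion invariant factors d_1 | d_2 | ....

rank_ℚ(R)=1; free=3−1=2
SNF(R) diag = [2] → torsion [2]

Answer: M ≅ ℤ^2 ⊕ ℤ/2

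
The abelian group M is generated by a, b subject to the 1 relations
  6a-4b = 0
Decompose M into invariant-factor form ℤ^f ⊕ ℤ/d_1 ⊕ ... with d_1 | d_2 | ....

rank_ℚ(R)=1; free=2−1=1
SNF(R) diag = [2] → torsion [2]

Answer: M ≅ ℤ^1 ⊕ ℤ/2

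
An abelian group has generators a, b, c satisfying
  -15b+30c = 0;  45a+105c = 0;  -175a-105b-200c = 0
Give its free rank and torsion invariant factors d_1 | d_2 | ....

rank_ℚ(R)=3; free=3−3=0
SNF(R) diag = [5, 15, 15] → torsion [5, 15, 15]

Answer: M ≅ ℤ/5 ⊕ ℤ/15 ⊕ ℤ/15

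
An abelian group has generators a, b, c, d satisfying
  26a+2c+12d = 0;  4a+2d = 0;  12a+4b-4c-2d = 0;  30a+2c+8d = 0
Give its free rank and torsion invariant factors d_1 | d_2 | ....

rank_ℚ(R)=4; free=4−4=0
SNF(R) diag = [2, 2, 4, 12] → torsion [2, 2, 4, 12]

Answer: M ≅ ℤ/2 ⊕ ℤ/2 ⊕ ℤ/4 ⊕ ℤ/12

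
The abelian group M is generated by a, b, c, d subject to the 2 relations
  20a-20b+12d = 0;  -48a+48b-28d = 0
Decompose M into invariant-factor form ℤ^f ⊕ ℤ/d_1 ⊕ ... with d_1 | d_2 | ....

rank_ℚ(R)=2; free=4−2=2
SNF(R) diag = [4, 4] → torsion [4, 4]

Answer: M ≅ ℤ^2 ⊕ ℤ/4 ⊕ ℤ/4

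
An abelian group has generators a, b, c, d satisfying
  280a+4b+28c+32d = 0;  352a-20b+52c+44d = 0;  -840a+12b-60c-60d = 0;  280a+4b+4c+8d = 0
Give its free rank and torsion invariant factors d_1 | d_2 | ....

rank_ℚ(R)=4; free=4−4=0
SNF(R) diag = [4, 12, 24, 72] → torsion [4, 12, 24, 72]

Answer: M ≅ ℤ/4 ⊕ ℤ/12 ⊕ ℤ/24 ⊕ ℤ/72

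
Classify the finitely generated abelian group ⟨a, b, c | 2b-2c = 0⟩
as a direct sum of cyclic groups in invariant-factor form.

Answer: M ≅ ℤ^2 ⊕ ℤ/2

Derivation:
rank_ℚ(R)=1; free=3−1=2
SNF(R) diag = [2] → torsion [2]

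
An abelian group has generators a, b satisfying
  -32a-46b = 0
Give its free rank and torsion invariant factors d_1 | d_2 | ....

rank_ℚ(R)=1; free=2−1=1
SNF(R) diag = [2] → torsion [2]

Answer: M ≅ ℤ^1 ⊕ ℤ/2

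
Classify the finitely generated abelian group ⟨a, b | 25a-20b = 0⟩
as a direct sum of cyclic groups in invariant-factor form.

Answer: M ≅ ℤ^1 ⊕ ℤ/5

Derivation:
rank_ℚ(R)=1; free=2−1=1
SNF(R) diag = [5] → torsion [5]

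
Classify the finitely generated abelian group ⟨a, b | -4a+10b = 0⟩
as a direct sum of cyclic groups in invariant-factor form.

Answer: M ≅ ℤ^1 ⊕ ℤ/2

Derivation:
rank_ℚ(R)=1; free=2−1=1
SNF(R) diag = [2] → torsion [2]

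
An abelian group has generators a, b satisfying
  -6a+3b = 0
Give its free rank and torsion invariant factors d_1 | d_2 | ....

Answer: M ≅ ℤ^1 ⊕ ℤ/3

Derivation:
rank_ℚ(R)=1; free=2−1=1
SNF(R) diag = [3] → torsion [3]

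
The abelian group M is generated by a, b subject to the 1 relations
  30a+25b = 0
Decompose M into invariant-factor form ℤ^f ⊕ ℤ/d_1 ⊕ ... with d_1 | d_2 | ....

rank_ℚ(R)=1; free=2−1=1
SNF(R) diag = [5] → torsion [5]

Answer: M ≅ ℤ^1 ⊕ ℤ/5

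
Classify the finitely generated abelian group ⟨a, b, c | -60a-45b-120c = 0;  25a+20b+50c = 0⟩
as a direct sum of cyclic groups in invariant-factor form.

rank_ℚ(R)=2; free=3−2=1
SNF(R) diag = [5, 15] → torsion [5, 15]

Answer: M ≅ ℤ^1 ⊕ ℤ/5 ⊕ ℤ/15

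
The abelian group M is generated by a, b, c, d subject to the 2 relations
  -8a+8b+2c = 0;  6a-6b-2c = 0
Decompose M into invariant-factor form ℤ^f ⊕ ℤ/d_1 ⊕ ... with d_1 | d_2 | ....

rank_ℚ(R)=2; free=4−2=2
SNF(R) diag = [2, 2] → torsion [2, 2]

Answer: M ≅ ℤ^2 ⊕ ℤ/2 ⊕ ℤ/2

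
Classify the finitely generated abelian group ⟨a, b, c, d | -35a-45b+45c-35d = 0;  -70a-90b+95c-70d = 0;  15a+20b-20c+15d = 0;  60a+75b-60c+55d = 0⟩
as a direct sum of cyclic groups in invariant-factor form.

Answer: M ≅ ℤ/5 ⊕ ℤ/5 ⊕ ℤ/5 ⊕ ℤ/5

Derivation:
rank_ℚ(R)=4; free=4−4=0
SNF(R) diag = [5, 5, 5, 5] → torsion [5, 5, 5, 5]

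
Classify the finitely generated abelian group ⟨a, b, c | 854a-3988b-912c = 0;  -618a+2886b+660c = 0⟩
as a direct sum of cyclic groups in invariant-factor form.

rank_ℚ(R)=2; free=3−2=1
SNF(R) diag = [2, 6] → torsion [2, 6]

Answer: M ≅ ℤ^1 ⊕ ℤ/2 ⊕ ℤ/6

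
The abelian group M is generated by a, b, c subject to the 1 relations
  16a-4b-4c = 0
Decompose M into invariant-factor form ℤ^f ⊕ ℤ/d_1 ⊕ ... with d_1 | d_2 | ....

rank_ℚ(R)=1; free=3−1=2
SNF(R) diag = [4] → torsion [4]

Answer: M ≅ ℤ^2 ⊕ ℤ/4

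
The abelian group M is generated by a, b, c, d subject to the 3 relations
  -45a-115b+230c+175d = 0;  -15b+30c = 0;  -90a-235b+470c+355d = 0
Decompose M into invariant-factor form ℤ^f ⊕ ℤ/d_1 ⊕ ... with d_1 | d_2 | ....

rank_ℚ(R)=3; free=4−3=1
SNF(R) diag = [5, 15, 45] → torsion [5, 15, 45]

Answer: M ≅ ℤ^1 ⊕ ℤ/5 ⊕ ℤ/15 ⊕ ℤ/45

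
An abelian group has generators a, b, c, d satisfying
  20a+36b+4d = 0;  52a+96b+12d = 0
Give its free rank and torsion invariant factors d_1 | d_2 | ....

Answer: M ≅ ℤ^2 ⊕ ℤ/4 ⊕ ℤ/4

Derivation:
rank_ℚ(R)=2; free=4−2=2
SNF(R) diag = [4, 4] → torsion [4, 4]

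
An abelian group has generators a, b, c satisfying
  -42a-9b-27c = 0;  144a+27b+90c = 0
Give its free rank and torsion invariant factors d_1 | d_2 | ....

Answer: M ≅ ℤ^1 ⊕ ℤ/3 ⊕ ℤ/9

Derivation:
rank_ℚ(R)=2; free=3−2=1
SNF(R) diag = [3, 9] → torsion [3, 9]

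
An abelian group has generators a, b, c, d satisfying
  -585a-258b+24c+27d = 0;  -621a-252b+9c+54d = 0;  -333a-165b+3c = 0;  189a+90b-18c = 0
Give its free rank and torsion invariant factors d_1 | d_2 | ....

rank_ℚ(R)=4; free=4−4=0
SNF(R) diag = [3, 9, 27, 81] → torsion [3, 9, 27, 81]

Answer: M ≅ ℤ/3 ⊕ ℤ/9 ⊕ ℤ/27 ⊕ ℤ/81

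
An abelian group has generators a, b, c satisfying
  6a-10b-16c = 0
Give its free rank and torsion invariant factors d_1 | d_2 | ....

Answer: M ≅ ℤ^2 ⊕ ℤ/2

Derivation:
rank_ℚ(R)=1; free=3−1=2
SNF(R) diag = [2] → torsion [2]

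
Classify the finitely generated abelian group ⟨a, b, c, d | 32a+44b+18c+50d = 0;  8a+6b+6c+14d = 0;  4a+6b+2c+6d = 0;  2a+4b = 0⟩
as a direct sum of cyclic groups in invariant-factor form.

Answer: M ≅ ℤ/2 ⊕ ℤ/2 ⊕ ℤ/2 ⊕ ℤ/4

Derivation:
rank_ℚ(R)=4; free=4−4=0
SNF(R) diag = [2, 2, 2, 4] → torsion [2, 2, 2, 4]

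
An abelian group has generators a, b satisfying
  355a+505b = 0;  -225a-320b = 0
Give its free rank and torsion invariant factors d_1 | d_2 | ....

rank_ℚ(R)=2; free=2−2=0
SNF(R) diag = [5, 5] → torsion [5, 5]

Answer: M ≅ ℤ/5 ⊕ ℤ/5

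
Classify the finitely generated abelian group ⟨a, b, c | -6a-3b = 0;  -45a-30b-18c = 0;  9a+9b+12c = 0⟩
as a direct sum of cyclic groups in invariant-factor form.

Answer: M ≅ ℤ/3 ⊕ ℤ/3 ⊕ ℤ/6

Derivation:
rank_ℚ(R)=3; free=3−3=0
SNF(R) diag = [3, 3, 6] → torsion [3, 3, 6]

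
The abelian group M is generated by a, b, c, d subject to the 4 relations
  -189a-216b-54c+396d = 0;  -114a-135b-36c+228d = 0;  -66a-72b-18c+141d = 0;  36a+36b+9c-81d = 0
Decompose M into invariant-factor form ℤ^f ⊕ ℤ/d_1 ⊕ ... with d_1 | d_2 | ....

Answer: M ≅ ℤ/3 ⊕ ℤ/9 ⊕ ℤ/9 ⊕ ℤ/9

Derivation:
rank_ℚ(R)=4; free=4−4=0
SNF(R) diag = [3, 9, 9, 9] → torsion [3, 9, 9, 9]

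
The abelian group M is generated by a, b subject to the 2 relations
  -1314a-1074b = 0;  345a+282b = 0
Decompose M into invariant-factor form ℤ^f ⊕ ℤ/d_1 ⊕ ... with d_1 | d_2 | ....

rank_ℚ(R)=2; free=2−2=0
SNF(R) diag = [3, 6] → torsion [3, 6]

Answer: M ≅ ℤ/3 ⊕ ℤ/6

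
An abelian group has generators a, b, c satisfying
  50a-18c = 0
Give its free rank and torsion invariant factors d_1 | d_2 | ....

rank_ℚ(R)=1; free=3−1=2
SNF(R) diag = [2] → torsion [2]

Answer: M ≅ ℤ^2 ⊕ ℤ/2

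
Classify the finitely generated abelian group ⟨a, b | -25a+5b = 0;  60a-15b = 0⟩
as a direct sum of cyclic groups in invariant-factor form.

rank_ℚ(R)=2; free=2−2=0
SNF(R) diag = [5, 15] → torsion [5, 15]

Answer: M ≅ ℤ/5 ⊕ ℤ/15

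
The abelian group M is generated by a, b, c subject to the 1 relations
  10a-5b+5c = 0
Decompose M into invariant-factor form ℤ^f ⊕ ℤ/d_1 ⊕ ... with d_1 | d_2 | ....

rank_ℚ(R)=1; free=3−1=2
SNF(R) diag = [5] → torsion [5]

Answer: M ≅ ℤ^2 ⊕ ℤ/5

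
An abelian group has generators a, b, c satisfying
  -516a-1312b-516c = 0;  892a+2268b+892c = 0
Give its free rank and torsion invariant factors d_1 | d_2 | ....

rank_ℚ(R)=2; free=3−2=1
SNF(R) diag = [4, 4] → torsion [4, 4]

Answer: M ≅ ℤ^1 ⊕ ℤ/4 ⊕ ℤ/4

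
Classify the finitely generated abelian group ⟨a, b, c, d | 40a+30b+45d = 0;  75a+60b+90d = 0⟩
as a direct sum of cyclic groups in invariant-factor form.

rank_ℚ(R)=2; free=4−2=2
SNF(R) diag = [5, 15] → torsion [5, 15]

Answer: M ≅ ℤ^2 ⊕ ℤ/5 ⊕ ℤ/15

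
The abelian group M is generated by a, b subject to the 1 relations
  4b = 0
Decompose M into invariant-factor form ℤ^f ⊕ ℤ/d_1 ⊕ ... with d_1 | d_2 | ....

rank_ℚ(R)=1; free=2−1=1
SNF(R) diag = [4] → torsion [4]

Answer: M ≅ ℤ^1 ⊕ ℤ/4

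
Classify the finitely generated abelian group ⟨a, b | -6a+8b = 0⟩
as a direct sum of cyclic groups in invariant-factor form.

Answer: M ≅ ℤ^1 ⊕ ℤ/2

Derivation:
rank_ℚ(R)=1; free=2−1=1
SNF(R) diag = [2] → torsion [2]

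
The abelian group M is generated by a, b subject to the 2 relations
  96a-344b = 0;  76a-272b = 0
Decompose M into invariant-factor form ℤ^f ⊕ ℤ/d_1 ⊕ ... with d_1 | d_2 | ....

Answer: M ≅ ℤ/4 ⊕ ℤ/8

Derivation:
rank_ℚ(R)=2; free=2−2=0
SNF(R) diag = [4, 8] → torsion [4, 8]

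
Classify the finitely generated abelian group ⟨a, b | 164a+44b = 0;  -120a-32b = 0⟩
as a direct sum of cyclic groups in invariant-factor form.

Answer: M ≅ ℤ/4 ⊕ ℤ/8

Derivation:
rank_ℚ(R)=2; free=2−2=0
SNF(R) diag = [4, 8] → torsion [4, 8]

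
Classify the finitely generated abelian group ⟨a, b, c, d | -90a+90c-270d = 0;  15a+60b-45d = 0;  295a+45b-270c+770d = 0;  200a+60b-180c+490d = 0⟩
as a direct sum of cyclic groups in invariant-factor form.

Answer: M ≅ ℤ/5 ⊕ ℤ/15 ⊕ ℤ/30 ⊕ ℤ/90

Derivation:
rank_ℚ(R)=4; free=4−4=0
SNF(R) diag = [5, 15, 30, 90] → torsion [5, 15, 30, 90]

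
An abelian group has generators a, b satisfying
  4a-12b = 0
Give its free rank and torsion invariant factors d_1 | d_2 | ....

Answer: M ≅ ℤ^1 ⊕ ℤ/4

Derivation:
rank_ℚ(R)=1; free=2−1=1
SNF(R) diag = [4] → torsion [4]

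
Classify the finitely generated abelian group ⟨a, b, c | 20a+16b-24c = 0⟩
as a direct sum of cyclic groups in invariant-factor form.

rank_ℚ(R)=1; free=3−1=2
SNF(R) diag = [4] → torsion [4]

Answer: M ≅ ℤ^2 ⊕ ℤ/4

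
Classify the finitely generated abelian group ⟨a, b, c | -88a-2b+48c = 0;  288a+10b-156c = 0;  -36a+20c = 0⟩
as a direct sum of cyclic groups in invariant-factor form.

rank_ℚ(R)=3; free=3−3=0
SNF(R) diag = [2, 4, 4] → torsion [2, 4, 4]

Answer: M ≅ ℤ/2 ⊕ ℤ/4 ⊕ ℤ/4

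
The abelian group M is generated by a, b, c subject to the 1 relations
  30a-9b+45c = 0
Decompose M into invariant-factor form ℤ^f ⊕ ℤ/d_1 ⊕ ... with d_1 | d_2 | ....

Answer: M ≅ ℤ^2 ⊕ ℤ/3

Derivation:
rank_ℚ(R)=1; free=3−1=2
SNF(R) diag = [3] → torsion [3]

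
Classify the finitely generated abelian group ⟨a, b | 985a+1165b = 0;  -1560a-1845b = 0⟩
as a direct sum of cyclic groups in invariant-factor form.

rank_ℚ(R)=2; free=2−2=0
SNF(R) diag = [5, 15] → torsion [5, 15]

Answer: M ≅ ℤ/5 ⊕ ℤ/15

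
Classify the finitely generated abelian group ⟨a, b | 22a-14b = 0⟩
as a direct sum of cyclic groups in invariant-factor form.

rank_ℚ(R)=1; free=2−1=1
SNF(R) diag = [2] → torsion [2]

Answer: M ≅ ℤ^1 ⊕ ℤ/2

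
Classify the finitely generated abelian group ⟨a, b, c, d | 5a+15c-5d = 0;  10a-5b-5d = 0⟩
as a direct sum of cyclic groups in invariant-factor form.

Answer: M ≅ ℤ^2 ⊕ ℤ/5 ⊕ ℤ/5

Derivation:
rank_ℚ(R)=2; free=4−2=2
SNF(R) diag = [5, 5] → torsion [5, 5]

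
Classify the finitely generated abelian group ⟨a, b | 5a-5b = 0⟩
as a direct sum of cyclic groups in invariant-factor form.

rank_ℚ(R)=1; free=2−1=1
SNF(R) diag = [5] → torsion [5]

Answer: M ≅ ℤ^1 ⊕ ℤ/5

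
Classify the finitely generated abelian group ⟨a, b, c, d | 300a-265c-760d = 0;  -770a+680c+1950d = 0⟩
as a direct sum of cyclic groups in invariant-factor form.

Answer: M ≅ ℤ^2 ⊕ ℤ/5 ⊕ ℤ/10

Derivation:
rank_ℚ(R)=2; free=4−2=2
SNF(R) diag = [5, 10] → torsion [5, 10]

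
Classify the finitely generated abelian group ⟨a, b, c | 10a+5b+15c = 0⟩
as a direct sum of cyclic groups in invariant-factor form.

Answer: M ≅ ℤ^2 ⊕ ℤ/5

Derivation:
rank_ℚ(R)=1; free=3−1=2
SNF(R) diag = [5] → torsion [5]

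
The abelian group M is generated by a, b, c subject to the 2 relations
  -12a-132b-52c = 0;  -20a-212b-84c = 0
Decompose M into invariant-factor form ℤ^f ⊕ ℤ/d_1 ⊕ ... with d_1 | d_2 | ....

Answer: M ≅ ℤ^1 ⊕ ℤ/4 ⊕ ℤ/8

Derivation:
rank_ℚ(R)=2; free=3−2=1
SNF(R) diag = [4, 8] → torsion [4, 8]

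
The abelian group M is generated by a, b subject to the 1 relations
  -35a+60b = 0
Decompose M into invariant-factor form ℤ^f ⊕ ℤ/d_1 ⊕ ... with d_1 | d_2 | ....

rank_ℚ(R)=1; free=2−1=1
SNF(R) diag = [5] → torsion [5]

Answer: M ≅ ℤ^1 ⊕ ℤ/5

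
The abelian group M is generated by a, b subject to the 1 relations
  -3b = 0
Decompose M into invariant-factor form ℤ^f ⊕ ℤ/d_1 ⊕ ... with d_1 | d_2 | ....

Answer: M ≅ ℤ^1 ⊕ ℤ/3

Derivation:
rank_ℚ(R)=1; free=2−1=1
SNF(R) diag = [3] → torsion [3]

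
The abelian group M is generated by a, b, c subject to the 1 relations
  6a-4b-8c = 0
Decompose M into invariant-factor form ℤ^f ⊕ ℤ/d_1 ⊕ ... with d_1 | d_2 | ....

rank_ℚ(R)=1; free=3−1=2
SNF(R) diag = [2] → torsion [2]

Answer: M ≅ ℤ^2 ⊕ ℤ/2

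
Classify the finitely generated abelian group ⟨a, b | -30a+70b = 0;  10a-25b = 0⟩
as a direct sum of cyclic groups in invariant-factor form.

rank_ℚ(R)=2; free=2−2=0
SNF(R) diag = [5, 10] → torsion [5, 10]

Answer: M ≅ ℤ/5 ⊕ ℤ/10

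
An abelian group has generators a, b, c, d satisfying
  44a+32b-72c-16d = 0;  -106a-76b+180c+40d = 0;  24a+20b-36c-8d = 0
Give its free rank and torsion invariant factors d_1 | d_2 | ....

Answer: M ≅ ℤ^1 ⊕ ℤ/2 ⊕ ℤ/4 ⊕ ℤ/8

Derivation:
rank_ℚ(R)=3; free=4−3=1
SNF(R) diag = [2, 4, 8] → torsion [2, 4, 8]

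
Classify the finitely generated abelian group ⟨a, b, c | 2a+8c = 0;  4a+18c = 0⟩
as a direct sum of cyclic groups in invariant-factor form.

Answer: M ≅ ℤ^1 ⊕ ℤ/2 ⊕ ℤ/2

Derivation:
rank_ℚ(R)=2; free=3−2=1
SNF(R) diag = [2, 2] → torsion [2, 2]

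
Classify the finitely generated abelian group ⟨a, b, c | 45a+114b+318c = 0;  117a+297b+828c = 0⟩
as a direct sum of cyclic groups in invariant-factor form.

rank_ℚ(R)=2; free=3−2=1
SNF(R) diag = [3, 9] → torsion [3, 9]

Answer: M ≅ ℤ^1 ⊕ ℤ/3 ⊕ ℤ/9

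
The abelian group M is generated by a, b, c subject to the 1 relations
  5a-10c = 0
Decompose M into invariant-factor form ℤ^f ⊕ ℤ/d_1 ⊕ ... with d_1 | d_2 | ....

rank_ℚ(R)=1; free=3−1=2
SNF(R) diag = [5] → torsion [5]

Answer: M ≅ ℤ^2 ⊕ ℤ/5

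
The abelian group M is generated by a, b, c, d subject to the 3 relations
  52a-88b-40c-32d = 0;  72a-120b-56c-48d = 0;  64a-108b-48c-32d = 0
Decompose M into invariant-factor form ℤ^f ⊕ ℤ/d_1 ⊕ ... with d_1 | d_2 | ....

Answer: M ≅ ℤ^1 ⊕ ℤ/4 ⊕ ℤ/4 ⊕ ℤ/8

Derivation:
rank_ℚ(R)=3; free=4−3=1
SNF(R) diag = [4, 4, 8] → torsion [4, 4, 8]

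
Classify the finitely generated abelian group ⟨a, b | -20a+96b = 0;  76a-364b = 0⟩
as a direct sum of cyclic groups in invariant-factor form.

rank_ℚ(R)=2; free=2−2=0
SNF(R) diag = [4, 4] → torsion [4, 4]

Answer: M ≅ ℤ/4 ⊕ ℤ/4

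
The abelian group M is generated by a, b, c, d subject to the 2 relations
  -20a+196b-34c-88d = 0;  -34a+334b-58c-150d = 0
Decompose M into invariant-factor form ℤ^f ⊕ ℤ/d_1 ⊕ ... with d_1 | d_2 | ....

Answer: M ≅ ℤ^2 ⊕ ℤ/2 ⊕ ℤ/2

Derivation:
rank_ℚ(R)=2; free=4−2=2
SNF(R) diag = [2, 2] → torsion [2, 2]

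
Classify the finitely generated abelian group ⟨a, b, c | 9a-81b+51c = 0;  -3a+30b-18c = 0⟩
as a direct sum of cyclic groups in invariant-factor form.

rank_ℚ(R)=2; free=3−2=1
SNF(R) diag = [3, 3] → torsion [3, 3]

Answer: M ≅ ℤ^1 ⊕ ℤ/3 ⊕ ℤ/3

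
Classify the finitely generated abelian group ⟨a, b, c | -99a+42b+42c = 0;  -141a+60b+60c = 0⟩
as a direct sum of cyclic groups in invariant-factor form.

Answer: M ≅ ℤ^1 ⊕ ℤ/3 ⊕ ℤ/6

Derivation:
rank_ℚ(R)=2; free=3−2=1
SNF(R) diag = [3, 6] → torsion [3, 6]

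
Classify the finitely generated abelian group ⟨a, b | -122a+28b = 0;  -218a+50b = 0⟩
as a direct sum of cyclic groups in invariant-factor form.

rank_ℚ(R)=2; free=2−2=0
SNF(R) diag = [2, 2] → torsion [2, 2]

Answer: M ≅ ℤ/2 ⊕ ℤ/2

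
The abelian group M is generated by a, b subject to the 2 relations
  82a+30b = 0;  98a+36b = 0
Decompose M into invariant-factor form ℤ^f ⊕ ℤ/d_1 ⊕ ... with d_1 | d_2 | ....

Answer: M ≅ ℤ/2 ⊕ ℤ/6

Derivation:
rank_ℚ(R)=2; free=2−2=0
SNF(R) diag = [2, 6] → torsion [2, 6]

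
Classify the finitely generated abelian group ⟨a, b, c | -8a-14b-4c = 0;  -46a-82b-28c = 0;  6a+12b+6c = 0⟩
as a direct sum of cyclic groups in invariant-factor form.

rank_ℚ(R)=3; free=3−3=0
SNF(R) diag = [2, 2, 6] → torsion [2, 2, 6]

Answer: M ≅ ℤ/2 ⊕ ℤ/2 ⊕ ℤ/6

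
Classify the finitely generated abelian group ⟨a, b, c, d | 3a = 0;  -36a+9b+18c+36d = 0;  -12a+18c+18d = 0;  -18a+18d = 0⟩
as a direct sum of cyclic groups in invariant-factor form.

Answer: M ≅ ℤ/3 ⊕ ℤ/9 ⊕ ℤ/18 ⊕ ℤ/18

Derivation:
rank_ℚ(R)=4; free=4−4=0
SNF(R) diag = [3, 9, 18, 18] → torsion [3, 9, 18, 18]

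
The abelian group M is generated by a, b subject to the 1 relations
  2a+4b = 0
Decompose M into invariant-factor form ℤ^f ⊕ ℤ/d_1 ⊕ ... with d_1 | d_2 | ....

rank_ℚ(R)=1; free=2−1=1
SNF(R) diag = [2] → torsion [2]

Answer: M ≅ ℤ^1 ⊕ ℤ/2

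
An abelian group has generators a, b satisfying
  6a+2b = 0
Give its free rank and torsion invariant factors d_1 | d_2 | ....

rank_ℚ(R)=1; free=2−1=1
SNF(R) diag = [2] → torsion [2]

Answer: M ≅ ℤ^1 ⊕ ℤ/2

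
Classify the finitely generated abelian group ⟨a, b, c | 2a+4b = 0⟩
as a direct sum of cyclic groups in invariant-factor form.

Answer: M ≅ ℤ^2 ⊕ ℤ/2

Derivation:
rank_ℚ(R)=1; free=3−1=2
SNF(R) diag = [2] → torsion [2]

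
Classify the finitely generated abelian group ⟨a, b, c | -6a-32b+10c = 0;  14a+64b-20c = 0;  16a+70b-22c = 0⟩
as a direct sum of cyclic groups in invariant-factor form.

rank_ℚ(R)=3; free=3−3=0
SNF(R) diag = [2, 2, 2] → torsion [2, 2, 2]

Answer: M ≅ ℤ/2 ⊕ ℤ/2 ⊕ ℤ/2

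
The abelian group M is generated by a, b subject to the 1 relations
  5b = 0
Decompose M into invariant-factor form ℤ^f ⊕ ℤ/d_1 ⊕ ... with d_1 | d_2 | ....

Answer: M ≅ ℤ^1 ⊕ ℤ/5

Derivation:
rank_ℚ(R)=1; free=2−1=1
SNF(R) diag = [5] → torsion [5]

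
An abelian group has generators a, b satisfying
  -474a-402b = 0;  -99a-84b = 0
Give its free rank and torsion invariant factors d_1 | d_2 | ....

Answer: M ≅ ℤ/3 ⊕ ℤ/6

Derivation:
rank_ℚ(R)=2; free=2−2=0
SNF(R) diag = [3, 6] → torsion [3, 6]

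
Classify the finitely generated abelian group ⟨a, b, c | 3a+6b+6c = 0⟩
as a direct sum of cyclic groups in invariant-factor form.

Answer: M ≅ ℤ^2 ⊕ ℤ/3

Derivation:
rank_ℚ(R)=1; free=3−1=2
SNF(R) diag = [3] → torsion [3]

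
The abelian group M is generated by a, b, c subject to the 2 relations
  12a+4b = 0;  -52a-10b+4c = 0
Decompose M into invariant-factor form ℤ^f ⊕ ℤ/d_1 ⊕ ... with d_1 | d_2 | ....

rank_ℚ(R)=2; free=3−2=1
SNF(R) diag = [2, 4] → torsion [2, 4]

Answer: M ≅ ℤ^1 ⊕ ℤ/2 ⊕ ℤ/4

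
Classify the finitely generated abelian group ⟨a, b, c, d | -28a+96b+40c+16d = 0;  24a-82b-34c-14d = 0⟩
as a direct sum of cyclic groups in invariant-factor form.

Answer: M ≅ ℤ^2 ⊕ ℤ/2 ⊕ ℤ/4

Derivation:
rank_ℚ(R)=2; free=4−2=2
SNF(R) diag = [2, 4] → torsion [2, 4]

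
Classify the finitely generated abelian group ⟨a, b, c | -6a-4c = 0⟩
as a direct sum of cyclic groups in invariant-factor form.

rank_ℚ(R)=1; free=3−1=2
SNF(R) diag = [2] → torsion [2]

Answer: M ≅ ℤ^2 ⊕ ℤ/2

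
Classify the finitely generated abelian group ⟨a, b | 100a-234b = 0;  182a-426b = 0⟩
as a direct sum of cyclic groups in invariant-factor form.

Answer: M ≅ ℤ/2 ⊕ ℤ/6

Derivation:
rank_ℚ(R)=2; free=2−2=0
SNF(R) diag = [2, 6] → torsion [2, 6]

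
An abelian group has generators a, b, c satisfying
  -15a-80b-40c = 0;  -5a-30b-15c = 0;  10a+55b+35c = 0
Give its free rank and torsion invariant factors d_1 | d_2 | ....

rank_ℚ(R)=3; free=3−3=0
SNF(R) diag = [5, 5, 15] → torsion [5, 5, 15]

Answer: M ≅ ℤ/5 ⊕ ℤ/5 ⊕ ℤ/15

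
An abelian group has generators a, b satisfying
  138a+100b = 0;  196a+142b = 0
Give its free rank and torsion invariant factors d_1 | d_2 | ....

Answer: M ≅ ℤ/2 ⊕ ℤ/2

Derivation:
rank_ℚ(R)=2; free=2−2=0
SNF(R) diag = [2, 2] → torsion [2, 2]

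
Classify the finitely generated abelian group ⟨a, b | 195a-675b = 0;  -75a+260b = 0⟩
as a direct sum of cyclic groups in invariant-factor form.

Answer: M ≅ ℤ/5 ⊕ ℤ/15

Derivation:
rank_ℚ(R)=2; free=2−2=0
SNF(R) diag = [5, 15] → torsion [5, 15]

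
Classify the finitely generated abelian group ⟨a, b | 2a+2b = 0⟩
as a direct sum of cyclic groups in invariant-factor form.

Answer: M ≅ ℤ^1 ⊕ ℤ/2

Derivation:
rank_ℚ(R)=1; free=2−1=1
SNF(R) diag = [2] → torsion [2]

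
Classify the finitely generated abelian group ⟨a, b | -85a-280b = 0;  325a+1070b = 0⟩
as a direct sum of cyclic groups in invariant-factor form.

rank_ℚ(R)=2; free=2−2=0
SNF(R) diag = [5, 10] → torsion [5, 10]

Answer: M ≅ ℤ/5 ⊕ ℤ/10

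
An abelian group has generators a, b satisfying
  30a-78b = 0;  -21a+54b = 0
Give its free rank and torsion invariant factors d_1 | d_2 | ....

rank_ℚ(R)=2; free=2−2=0
SNF(R) diag = [3, 6] → torsion [3, 6]

Answer: M ≅ ℤ/3 ⊕ ℤ/6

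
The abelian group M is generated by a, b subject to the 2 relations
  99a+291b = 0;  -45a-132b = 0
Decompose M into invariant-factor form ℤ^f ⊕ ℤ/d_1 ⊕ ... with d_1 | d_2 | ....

rank_ℚ(R)=2; free=2−2=0
SNF(R) diag = [3, 9] → torsion [3, 9]

Answer: M ≅ ℤ/3 ⊕ ℤ/9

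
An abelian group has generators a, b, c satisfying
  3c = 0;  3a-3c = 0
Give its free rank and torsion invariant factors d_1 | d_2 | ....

rank_ℚ(R)=2; free=3−2=1
SNF(R) diag = [3, 3] → torsion [3, 3]

Answer: M ≅ ℤ^1 ⊕ ℤ/3 ⊕ ℤ/3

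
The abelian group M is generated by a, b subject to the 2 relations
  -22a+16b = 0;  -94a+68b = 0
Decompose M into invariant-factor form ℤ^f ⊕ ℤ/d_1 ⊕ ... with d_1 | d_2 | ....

rank_ℚ(R)=2; free=2−2=0
SNF(R) diag = [2, 4] → torsion [2, 4]

Answer: M ≅ ℤ/2 ⊕ ℤ/4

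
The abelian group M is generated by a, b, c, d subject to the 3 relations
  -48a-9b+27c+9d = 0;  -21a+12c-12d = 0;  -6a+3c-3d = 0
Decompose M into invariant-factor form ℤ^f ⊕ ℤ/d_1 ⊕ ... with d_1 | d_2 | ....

rank_ℚ(R)=3; free=4−3=1
SNF(R) diag = [3, 3, 9] → torsion [3, 3, 9]

Answer: M ≅ ℤ^1 ⊕ ℤ/3 ⊕ ℤ/3 ⊕ ℤ/9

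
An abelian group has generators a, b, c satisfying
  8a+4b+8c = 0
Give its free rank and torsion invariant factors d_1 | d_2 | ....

Answer: M ≅ ℤ^2 ⊕ ℤ/4

Derivation:
rank_ℚ(R)=1; free=3−1=2
SNF(R) diag = [4] → torsion [4]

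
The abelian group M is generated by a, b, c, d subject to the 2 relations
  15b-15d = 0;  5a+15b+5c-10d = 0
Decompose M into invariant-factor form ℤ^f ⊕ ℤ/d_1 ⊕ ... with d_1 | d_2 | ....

rank_ℚ(R)=2; free=4−2=2
SNF(R) diag = [5, 15] → torsion [5, 15]

Answer: M ≅ ℤ^2 ⊕ ℤ/5 ⊕ ℤ/15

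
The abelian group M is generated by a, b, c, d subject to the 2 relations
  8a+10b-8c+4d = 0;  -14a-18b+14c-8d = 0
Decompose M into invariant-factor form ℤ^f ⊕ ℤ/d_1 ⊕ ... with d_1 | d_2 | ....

rank_ℚ(R)=2; free=4−2=2
SNF(R) diag = [2, 2] → torsion [2, 2]

Answer: M ≅ ℤ^2 ⊕ ℤ/2 ⊕ ℤ/2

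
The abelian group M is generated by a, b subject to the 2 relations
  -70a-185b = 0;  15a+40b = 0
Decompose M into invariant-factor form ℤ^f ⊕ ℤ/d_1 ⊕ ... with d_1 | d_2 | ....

rank_ℚ(R)=2; free=2−2=0
SNF(R) diag = [5, 5] → torsion [5, 5]

Answer: M ≅ ℤ/5 ⊕ ℤ/5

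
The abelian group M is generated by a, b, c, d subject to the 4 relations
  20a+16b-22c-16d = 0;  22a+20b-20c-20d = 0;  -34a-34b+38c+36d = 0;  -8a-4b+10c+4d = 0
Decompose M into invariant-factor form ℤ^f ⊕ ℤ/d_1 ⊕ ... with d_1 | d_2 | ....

Answer: M ≅ ℤ/2 ⊕ ℤ/2 ⊕ ℤ/6 ⊕ ℤ/12

Derivation:
rank_ℚ(R)=4; free=4−4=0
SNF(R) diag = [2, 2, 6, 12] → torsion [2, 2, 6, 12]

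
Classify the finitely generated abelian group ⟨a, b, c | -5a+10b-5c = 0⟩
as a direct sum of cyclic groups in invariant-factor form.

rank_ℚ(R)=1; free=3−1=2
SNF(R) diag = [5] → torsion [5]

Answer: M ≅ ℤ^2 ⊕ ℤ/5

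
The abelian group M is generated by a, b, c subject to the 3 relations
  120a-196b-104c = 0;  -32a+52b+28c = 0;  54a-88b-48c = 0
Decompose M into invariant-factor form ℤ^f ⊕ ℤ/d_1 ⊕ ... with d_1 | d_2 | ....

Answer: M ≅ ℤ/2 ⊕ ℤ/4 ⊕ ℤ/4

Derivation:
rank_ℚ(R)=3; free=3−3=0
SNF(R) diag = [2, 4, 4] → torsion [2, 4, 4]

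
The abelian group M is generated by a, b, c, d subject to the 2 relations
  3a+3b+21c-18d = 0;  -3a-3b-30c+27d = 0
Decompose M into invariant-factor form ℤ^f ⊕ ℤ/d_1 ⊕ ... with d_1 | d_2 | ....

rank_ℚ(R)=2; free=4−2=2
SNF(R) diag = [3, 9] → torsion [3, 9]

Answer: M ≅ ℤ^2 ⊕ ℤ/3 ⊕ ℤ/9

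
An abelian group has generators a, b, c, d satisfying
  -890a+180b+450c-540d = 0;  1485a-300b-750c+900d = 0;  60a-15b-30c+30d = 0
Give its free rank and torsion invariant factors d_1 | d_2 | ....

rank_ℚ(R)=3; free=4−3=1
SNF(R) diag = [5, 15, 30] → torsion [5, 15, 30]

Answer: M ≅ ℤ^1 ⊕ ℤ/5 ⊕ ℤ/15 ⊕ ℤ/30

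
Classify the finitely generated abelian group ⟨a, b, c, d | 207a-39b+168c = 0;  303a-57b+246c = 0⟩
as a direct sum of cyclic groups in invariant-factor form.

rank_ℚ(R)=2; free=4−2=2
SNF(R) diag = [3, 6] → torsion [3, 6]

Answer: M ≅ ℤ^2 ⊕ ℤ/3 ⊕ ℤ/6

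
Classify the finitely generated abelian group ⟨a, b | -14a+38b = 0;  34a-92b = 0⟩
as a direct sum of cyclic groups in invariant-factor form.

rank_ℚ(R)=2; free=2−2=0
SNF(R) diag = [2, 2] → torsion [2, 2]

Answer: M ≅ ℤ/2 ⊕ ℤ/2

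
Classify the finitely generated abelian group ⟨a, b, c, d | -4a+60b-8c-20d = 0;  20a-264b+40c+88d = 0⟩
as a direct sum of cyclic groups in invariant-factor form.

Answer: M ≅ ℤ^2 ⊕ ℤ/4 ⊕ ℤ/12

Derivation:
rank_ℚ(R)=2; free=4−2=2
SNF(R) diag = [4, 12] → torsion [4, 12]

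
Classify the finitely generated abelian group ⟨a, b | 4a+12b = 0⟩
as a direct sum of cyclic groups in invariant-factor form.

Answer: M ≅ ℤ^1 ⊕ ℤ/4

Derivation:
rank_ℚ(R)=1; free=2−1=1
SNF(R) diag = [4] → torsion [4]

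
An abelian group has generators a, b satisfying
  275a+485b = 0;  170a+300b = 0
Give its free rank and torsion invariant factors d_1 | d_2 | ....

rank_ℚ(R)=2; free=2−2=0
SNF(R) diag = [5, 10] → torsion [5, 10]

Answer: M ≅ ℤ/5 ⊕ ℤ/10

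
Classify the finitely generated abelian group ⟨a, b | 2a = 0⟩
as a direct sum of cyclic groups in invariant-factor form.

rank_ℚ(R)=1; free=2−1=1
SNF(R) diag = [2] → torsion [2]

Answer: M ≅ ℤ^1 ⊕ ℤ/2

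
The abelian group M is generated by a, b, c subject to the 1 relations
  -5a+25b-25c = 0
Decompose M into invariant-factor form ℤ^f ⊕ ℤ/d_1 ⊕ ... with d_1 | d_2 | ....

rank_ℚ(R)=1; free=3−1=2
SNF(R) diag = [5] → torsion [5]

Answer: M ≅ ℤ^2 ⊕ ℤ/5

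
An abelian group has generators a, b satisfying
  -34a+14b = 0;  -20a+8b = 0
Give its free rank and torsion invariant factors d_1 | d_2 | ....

rank_ℚ(R)=2; free=2−2=0
SNF(R) diag = [2, 4] → torsion [2, 4]

Answer: M ≅ ℤ/2 ⊕ ℤ/4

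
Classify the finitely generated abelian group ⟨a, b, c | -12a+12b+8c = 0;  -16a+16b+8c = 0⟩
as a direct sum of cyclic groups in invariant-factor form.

Answer: M ≅ ℤ^1 ⊕ ℤ/4 ⊕ ℤ/8

Derivation:
rank_ℚ(R)=2; free=3−2=1
SNF(R) diag = [4, 8] → torsion [4, 8]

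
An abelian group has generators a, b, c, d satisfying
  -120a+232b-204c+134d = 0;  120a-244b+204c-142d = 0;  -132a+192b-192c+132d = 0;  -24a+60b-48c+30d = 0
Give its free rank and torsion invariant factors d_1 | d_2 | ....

Answer: M ≅ ℤ/2 ⊕ ℤ/4 ⊕ ℤ/12 ⊕ ℤ/36

Derivation:
rank_ℚ(R)=4; free=4−4=0
SNF(R) diag = [2, 4, 12, 36] → torsion [2, 4, 12, 36]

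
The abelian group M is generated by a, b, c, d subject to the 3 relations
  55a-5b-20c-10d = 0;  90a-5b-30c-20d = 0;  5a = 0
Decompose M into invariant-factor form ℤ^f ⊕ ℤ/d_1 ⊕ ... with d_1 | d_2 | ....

Answer: M ≅ ℤ^1 ⊕ ℤ/5 ⊕ ℤ/5 ⊕ ℤ/10

Derivation:
rank_ℚ(R)=3; free=4−3=1
SNF(R) diag = [5, 5, 10] → torsion [5, 5, 10]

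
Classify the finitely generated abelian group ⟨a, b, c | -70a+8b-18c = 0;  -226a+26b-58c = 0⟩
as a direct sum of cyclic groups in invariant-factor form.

Answer: M ≅ ℤ^1 ⊕ ℤ/2 ⊕ ℤ/2

Derivation:
rank_ℚ(R)=2; free=3−2=1
SNF(R) diag = [2, 2] → torsion [2, 2]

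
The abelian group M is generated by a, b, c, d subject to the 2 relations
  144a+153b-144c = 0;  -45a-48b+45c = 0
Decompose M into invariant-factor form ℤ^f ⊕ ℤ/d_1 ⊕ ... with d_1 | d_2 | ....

Answer: M ≅ ℤ^2 ⊕ ℤ/3 ⊕ ℤ/9

Derivation:
rank_ℚ(R)=2; free=4−2=2
SNF(R) diag = [3, 9] → torsion [3, 9]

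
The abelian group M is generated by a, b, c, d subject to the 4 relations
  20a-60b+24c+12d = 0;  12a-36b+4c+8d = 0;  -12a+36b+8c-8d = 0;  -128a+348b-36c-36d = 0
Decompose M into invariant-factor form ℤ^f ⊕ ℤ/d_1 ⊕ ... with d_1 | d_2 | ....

Answer: M ≅ ℤ/4 ⊕ ℤ/4 ⊕ ℤ/12 ⊕ ℤ/36

Derivation:
rank_ℚ(R)=4; free=4−4=0
SNF(R) diag = [4, 4, 12, 36] → torsion [4, 4, 12, 36]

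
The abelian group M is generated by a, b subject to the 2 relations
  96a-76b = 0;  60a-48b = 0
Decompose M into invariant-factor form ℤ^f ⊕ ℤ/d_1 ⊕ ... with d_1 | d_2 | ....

rank_ℚ(R)=2; free=2−2=0
SNF(R) diag = [4, 12] → torsion [4, 12]

Answer: M ≅ ℤ/4 ⊕ ℤ/12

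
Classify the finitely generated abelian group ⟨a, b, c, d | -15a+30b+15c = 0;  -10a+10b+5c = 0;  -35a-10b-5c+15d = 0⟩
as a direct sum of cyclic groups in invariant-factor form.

Answer: M ≅ ℤ^1 ⊕ ℤ/5 ⊕ ℤ/15 ⊕ ℤ/15

Derivation:
rank_ℚ(R)=3; free=4−3=1
SNF(R) diag = [5, 15, 15] → torsion [5, 15, 15]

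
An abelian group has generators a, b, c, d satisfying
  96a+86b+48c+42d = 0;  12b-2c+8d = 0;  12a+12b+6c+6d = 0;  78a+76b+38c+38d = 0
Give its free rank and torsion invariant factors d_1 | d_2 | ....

Answer: M ≅ ℤ/2 ⊕ ℤ/2 ⊕ ℤ/2 ⊕ ℤ/6

Derivation:
rank_ℚ(R)=4; free=4−4=0
SNF(R) diag = [2, 2, 2, 6] → torsion [2, 2, 2, 6]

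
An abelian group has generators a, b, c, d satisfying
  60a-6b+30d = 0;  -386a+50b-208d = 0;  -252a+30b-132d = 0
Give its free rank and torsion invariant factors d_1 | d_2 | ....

Answer: M ≅ ℤ^1 ⊕ ℤ/2 ⊕ ℤ/6 ⊕ ℤ/18

Derivation:
rank_ℚ(R)=3; free=4−3=1
SNF(R) diag = [2, 6, 18] → torsion [2, 6, 18]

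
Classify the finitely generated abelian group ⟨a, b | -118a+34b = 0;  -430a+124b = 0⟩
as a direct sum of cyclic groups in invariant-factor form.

rank_ℚ(R)=2; free=2−2=0
SNF(R) diag = [2, 6] → torsion [2, 6]

Answer: M ≅ ℤ/2 ⊕ ℤ/6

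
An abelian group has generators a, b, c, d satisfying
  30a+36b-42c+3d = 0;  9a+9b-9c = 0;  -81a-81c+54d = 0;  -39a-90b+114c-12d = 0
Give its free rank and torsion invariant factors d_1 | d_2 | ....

Answer: M ≅ ℤ/3 ⊕ ℤ/9 ⊕ ℤ/27 ⊕ ℤ/27

Derivation:
rank_ℚ(R)=4; free=4−4=0
SNF(R) diag = [3, 9, 27, 27] → torsion [3, 9, 27, 27]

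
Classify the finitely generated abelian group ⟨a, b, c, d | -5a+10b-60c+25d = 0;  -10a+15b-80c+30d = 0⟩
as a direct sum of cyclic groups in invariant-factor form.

Answer: M ≅ ℤ^2 ⊕ ℤ/5 ⊕ ℤ/5

Derivation:
rank_ℚ(R)=2; free=4−2=2
SNF(R) diag = [5, 5] → torsion [5, 5]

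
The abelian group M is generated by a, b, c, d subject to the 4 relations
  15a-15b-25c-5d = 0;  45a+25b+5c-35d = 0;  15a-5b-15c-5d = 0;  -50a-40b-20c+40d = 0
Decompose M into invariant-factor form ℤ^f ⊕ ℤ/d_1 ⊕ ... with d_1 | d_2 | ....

rank_ℚ(R)=4; free=4−4=0
SNF(R) diag = [5, 10, 10, 10] → torsion [5, 10, 10, 10]

Answer: M ≅ ℤ/5 ⊕ ℤ/10 ⊕ ℤ/10 ⊕ ℤ/10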